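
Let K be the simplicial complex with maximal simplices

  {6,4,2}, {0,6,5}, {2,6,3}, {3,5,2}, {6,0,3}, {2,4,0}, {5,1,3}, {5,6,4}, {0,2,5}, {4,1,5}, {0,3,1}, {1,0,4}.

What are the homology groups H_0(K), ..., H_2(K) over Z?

We work with the vertex ordering 0 < 1 < 2 < 3 < 4 < 5 < 6. The simplices of K, each written with vertices in increasing order, are:

  0-simplices (7): [0], [1], [2], [3], [4], [5], [6]
  1-simplices (18): [0,1], [0,2], [0,3], [0,4], [0,5], [0,6], [1,3], [1,4], [1,5], [2,3], [2,4], [2,5], [2,6], [3,5], [3,6], [4,5], [4,6], [5,6]
  2-simplices (12): [0,1,3], [0,1,4], [0,2,4], [0,2,5], [0,3,6], [0,5,6], [1,3,5], [1,4,5], [2,3,5], [2,3,6], [2,4,6], [4,5,6]

so the chain groups are C_0 ≅ Z^7, C_1 ≅ Z^18, C_2 ≅ Z^12.

∂_1: C_1 → C_0 is given by ∂[p,q] = [q] − [p]. For instance
  ∂[0,6] = [6] − [0].
As a 7×18 matrix over Z this has rank 6, with invariant factors (1,1,1,1,1,1).

The boundary map ∂_2: C_2 → C_1 acts by ∂[p,q,r] = [q,r] − [p,r] + [p,q]. For instance
  ∂[0,2,5] = [2,5] − [0,5] + [0,2],
  ∂[0,1,4] = [1,4] − [0,4] + [0,1].
The resulting 18×12 matrix has rank 12, and its Smith normal form has invariant factors (1,1,1,1,1,1,1,1,1,1,1,2).

Now H_k = ker ∂_k / im ∂_{k+1}, so:

  H_0: rank C_0 − rank ∂_1 = 7 − 6 = 1, and the invariant factors of ∂_1 are all 1, so H_0 = Z.
  H_1: rank ker ∂_1 − rank ∂_2 = (18 − 6) − 12 = 0, and ∂_2 has invariant factor 2 > 1, so H_1 = Z_2.
  H_2: rank ker ∂_2 − rank ∂_3 = (12 − 12) − 0 = 0, and there is no ∂_3, so H_2 = 0.

As a check, the Euler characteristic is 7 − 18 + 12 = 1, which agrees with 1 − 0 + 0 = 1.
(K is a triangulation of the real projective plane RP^2.)

H_0 = Z,  H_1 = Z_2,  H_2 = 0.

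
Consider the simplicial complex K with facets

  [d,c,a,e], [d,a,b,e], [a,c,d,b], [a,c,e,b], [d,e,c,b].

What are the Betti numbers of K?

K has 5 vertices, 10 edges, 10 triangles, 5 3-simplices.
rank ∂_0 = 0, rank ∂_1 = 4 ⇒ b_0 = 5 − 0 − 4 = 1; all invariant factors of ∂_1 are 1 so no torsion. So H_0 = Z.
rank ∂_1 = 4, rank ∂_2 = 6 ⇒ b_1 = 10 − 4 − 6 = 0; all invariant factors of ∂_2 are 1 so no torsion. So H_1 = 0.
rank ∂_2 = 6, rank ∂_3 = 4 ⇒ b_2 = 10 − 6 − 4 = 0; all invariant factors of ∂_3 are 1 so no torsion. So H_2 = 0.
rank ∂_3 = 4, rank ∂_4 = 0 ⇒ b_3 = 5 − 4 − 0 = 1. So H_3 = Z.

b_0 = 1, b_1 = 0, b_2 = 0, b_3 = 1.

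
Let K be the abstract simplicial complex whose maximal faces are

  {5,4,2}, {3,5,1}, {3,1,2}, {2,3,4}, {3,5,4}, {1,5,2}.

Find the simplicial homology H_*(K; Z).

Fix the vertex order 1 < 2 < 3 < 4 < 5 and write every simplex with vertices in increasing order. Then dim K = 2 and the simplices of K are:

  0-simplices (5): [1], [2], [3], [4], [5]
  1-simplices (9): [1,2], [1,3], [1,5], [2,3], [2,4], [2,5], [3,4], [3,5], [4,5]
  2-simplices (6): [1,2,3], [1,2,5], [1,3,5], [2,3,4], [2,4,5], [3,4,5]

so the chain groups are C_0 ≅ Z^5, C_1 ≅ Z^9, C_2 ≅ Z^6.

The boundary map ∂_1: C_1 → C_0 is given by ∂[p,q] = [q] − [p]. For instance
  ∂[3,5] = [5] − [3].
This gives a 5×9 integer matrix of rank 4; reducing to Smith normal form yields diagonal entries (1,1,1,1).

∂_2: C_2 → C_1 maps a triangle to the signed sum of its edges. For instance
  ∂[1,3,5] = [3,5] − [1,5] + [1,3],
  ∂[2,4,5] = [4,5] − [2,5] + [2,4].
The resulting 9×6 matrix has rank 5, and its Smith normal form has invariant factors (1,1,1,1,1).

Computing H_k = (kernel of ∂_k) / (image of ∂_{k+1}):

  H_0: rank C_0 − rank ∂_1 = 5 − 4 = 1, and the invariant factors of ∂_1 are all 1, so H_0 = Z.
  H_1: rank ker ∂_1 − rank ∂_2 = (9 − 4) − 5 = 0, and the invariant factors of ∂_2 are all 1, so H_1 = 0.
  H_2: rank ker ∂_2 − rank ∂_3 = (6 − 5) − 0 = 1, and there is no ∂_3, so H_2 = Z.

H_0 = Z,  H_1 = 0,  H_2 = Z.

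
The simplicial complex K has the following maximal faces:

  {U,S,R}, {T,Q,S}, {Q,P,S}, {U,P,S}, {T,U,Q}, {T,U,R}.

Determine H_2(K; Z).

Order the vertices as P < Q < R < S < T < U. Listing each simplex with vertices in this order, K has dimension 2 with simplices:

  0-simplices (6): P, Q, R, S, T, U
  1-simplices (12): PQ, PS, PU, QS, QT, QU, RS, RT, RU, ST, SU, TU
  2-simplices (6): PQS, PSU, QST, QTU, RSU, RTU

Hence C_0 ≅ Z^6, C_1 ≅ Z^12, C_2 ≅ Z^6.

The boundary map ∂_1: C_1 → C_0 is given by ∂[p,q] = [q] − [p].
This gives a 6×12 integer matrix of rank 5; reducing to Smith normal form yields diagonal entries (1,1,1,1,1).

The boundary map ∂_2: C_2 → C_1 acts by ∂[p,q,r] = [q,r] − [p,r] + [p,q]. For instance
  ∂RSU = SU − RU + RS,
  ∂QST = ST − QT + QS.
As a 12×6 matrix over Z this has rank 6, with invariant factors (1,1,1,1,1,1).

From H_k ≅ ker(∂_k) / im(∂_{k+1}) we obtain:

  H_2: rank ker ∂_2 − rank ∂_3 = (6 − 6) − 0 = 0, and there is no ∂_3, so H_2 = 0.

(K is a triangulation of the cylinder S^1 x I.)

H_2 = 0.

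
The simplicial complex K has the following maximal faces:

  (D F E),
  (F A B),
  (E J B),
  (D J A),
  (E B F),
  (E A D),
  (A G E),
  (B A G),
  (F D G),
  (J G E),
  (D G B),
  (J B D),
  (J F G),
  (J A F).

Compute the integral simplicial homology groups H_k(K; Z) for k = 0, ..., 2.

K has 7 vertices, 21 edges, 14 triangles.
rank ∂_0 = 0, rank ∂_1 = 6 ⇒ b_0 = 7 − 0 − 6 = 1; all invariant factors of ∂_1 are 1 so no torsion. So H_0 ≅ Z.
rank ∂_1 = 6, rank ∂_2 = 13 ⇒ b_1 = 21 − 6 − 13 = 2; all invariant factors of ∂_2 are 1 so no torsion. So H_1 ≅ Z^2.
rank ∂_2 = 13, rank ∂_3 = 0 ⇒ b_2 = 14 − 13 − 0 = 1. So H_2 ≅ Z.

H_0 = Z,  H_1 = Z^2,  H_2 = Z.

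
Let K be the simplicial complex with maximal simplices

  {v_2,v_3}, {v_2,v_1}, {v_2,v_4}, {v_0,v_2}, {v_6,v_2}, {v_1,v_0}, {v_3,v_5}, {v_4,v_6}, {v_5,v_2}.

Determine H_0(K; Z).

We work with the vertex ordering v_0 < v_1 < v_2 < v_3 < v_4 < v_5 < v_6. The simplices of K, each written with vertices in increasing order, are:

  0-simplices (7): [v_0], [v_1], [v_2], [v_3], [v_4], [v_5], [v_6]
  1-simplices (9): [v_0,v_1], [v_0,v_2], [v_1,v_2], [v_2,v_3], [v_2,v_4], [v_2,v_5], [v_2,v_6], [v_3,v_5], [v_4,v_6]

giving chain groups C_0 ≅ Z^7, C_1 ≅ Z^9.

The boundary map ∂_1: C_1 → C_0 sends each edge [p,q] (with p < q) to q − p. For instance
  ∂[v_3,v_5] = [v_5] − [v_3].
The resulting 7×9 matrix has rank 6, and its Smith normal form has invariant factors (1,1,1,1,1,1).

From H_k ≅ ker(∂_k) / im(∂_{k+1}) we obtain:

  H_0: rank C_0 − rank ∂_1 = 7 − 6 = 1, and the invariant factors of ∂_1 are all 1, so H_0 ≅ Z.

H_0 ≅ Z.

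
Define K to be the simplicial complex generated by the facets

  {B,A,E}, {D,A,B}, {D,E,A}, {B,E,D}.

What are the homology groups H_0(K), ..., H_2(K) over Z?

H_0 ≅ Z,  H_1 = 0,  H_2 ≅ Z.

Fix the vertex order A < B < D < E and write every simplex with vertices in increasing order. Then dim K = 2 and the simplices of K are:

  0-simplices (4): A, B, D, E
  1-simplices (6): AB, AD, AE, BD, BE, DE
  2-simplices (4): ABD, ABE, ADE, BDE

Hence C_0 ≅ Z^4, C_1 ≅ Z^6, C_2 ≅ Z^4.

Boundary ∂_1: C_1 → C_0 maps an edge to its endpoints' difference, ∂[p,q] = q − p.
The 4×6 boundary matrix has rank 3 and Smith normal form diag(1,1,1).

The boundary map ∂_2: C_2 → C_1 sends each 2-simplex [p,q,r] to [q,r] − [p,r] + [p,q]. For instance
  ∂BDE = DE − BE + BD,
  ∂ABD = BD − AD + AB.
The 6×4 boundary matrix has rank 3 and Smith normal form diag(1,1,1).

From H_k ≅ ker(∂_k) / im(∂_{k+1}) we obtain:

  H_0: rank C_0 − rank ∂_1 = 4 − 3 = 1, and the invariant factors of ∂_1 are all 1, so H_0 = Z.
  H_1: rank ker ∂_1 − rank ∂_2 = (6 − 3) − 3 = 0, and the invariant factors of ∂_2 are all 1, so H_1 = 0.
  H_2: rank ker ∂_2 − rank ∂_3 = (4 − 3) − 0 = 1, and there is no ∂_3, so H_2 = Z.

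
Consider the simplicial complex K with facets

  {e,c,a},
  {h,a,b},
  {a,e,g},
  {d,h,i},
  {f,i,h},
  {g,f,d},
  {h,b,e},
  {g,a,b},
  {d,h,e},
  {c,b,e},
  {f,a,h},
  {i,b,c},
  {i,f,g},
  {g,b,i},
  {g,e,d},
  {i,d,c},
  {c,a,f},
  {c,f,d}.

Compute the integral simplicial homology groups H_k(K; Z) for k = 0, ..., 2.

H_0 ≅ Z,  H_1 ≅ Z ⊕ Z/2Z,  H_2 = 0.

Take the total order a < b < c < d < e < f < g < h < i on the vertex set. Then K (dimension 2) consists of the simplices:

  0-simplices (9): a, b, c, d, e, f, g, h, i
  1-simplices (27): ab, ac, ae, af, ag, ah, bc, be, bg, bh, bi, cd, ce, cf, ci, de, df, dg, dh, di, eg, eh, fg, fh, fi, gi, hi
  2-simplices (18): abg, abh, ace, acf, aeg, afh, bce, bci, beh, bgi, cdf, cdi, deg, deh, dfg, dhi, fgi, fhi

Hence C_0 ≅ Z^9, C_1 ≅ Z^27, C_2 ≅ Z^18.

Boundary ∂_1: C_1 → C_0 sends each edge [p,q] (with p < q) to q − p.
The 9×27 boundary matrix has rank 8 and Smith normal form diag(1,1,1,1,1,1,1,1).

Boundary ∂_2: C_2 → C_1 sends each 2-simplex [p,q,r] to [q,r] − [p,r] + [p,q]. For instance
  ∂cdi = di − ci + cd,
  ∂deh = eh − dh + de.
This gives a 27×18 integer matrix of rank 18; reducing to Smith normal form yields diagonal entries (1,1,1,1,1,1,1,1,1,1,1,1,1,1,1,1,1,2).

Computing H_k = (kernel of ∂_k) / (image of ∂_{k+1}):

  H_0: rank C_0 − rank ∂_1 = 9 − 8 = 1, and the invariant factors of ∂_1 are all 1, so H_0 = Z.
  H_1: rank ker ∂_1 − rank ∂_2 = (27 − 8) − 18 = 1, and ∂_2 has invariant factor 2 > 1, so H_1 = Z ⊕ Z/2Z.
  H_2: rank ker ∂_2 − rank ∂_3 = (18 − 18) − 0 = 0, and there is no ∂_3, so H_2 = 0.

(K is a triangulation of the Klein bottle.)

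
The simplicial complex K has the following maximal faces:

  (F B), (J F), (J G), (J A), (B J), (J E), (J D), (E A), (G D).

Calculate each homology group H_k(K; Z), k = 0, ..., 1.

Order the vertices as A < B < D < E < F < G < J. Listing each simplex with vertices in this order, K has dimension 1 with simplices:

  0-simplices (7): A, B, D, E, F, G, J
  1-simplices (9): AE, AJ, BF, BJ, DG, DJ, EJ, FJ, GJ

so the chain groups are C_0 ≅ Z^7, C_1 ≅ Z^9.

The boundary map ∂_1: C_1 → C_0 sends each edge [p,q] (with p < q) to q − p.
This gives a 7×9 integer matrix of rank 6; reducing to Smith normal form yields diagonal entries (1,1,1,1,1,1).

Now H_k = ker ∂_k / im ∂_{k+1}, so:

  H_0: rank C_0 − rank ∂_1 = 7 − 6 = 1, and the invariant factors of ∂_1 are all 1, so H_0 = Z.
  H_1: rank ker ∂_1 − rank ∂_2 = (9 − 6) − 0 = 3, and there is no ∂_2, so H_1 = Z^3.

(K is a triangulation of a wedge of 3 circles.)

H_0 = Z,  H_1 = Z^3.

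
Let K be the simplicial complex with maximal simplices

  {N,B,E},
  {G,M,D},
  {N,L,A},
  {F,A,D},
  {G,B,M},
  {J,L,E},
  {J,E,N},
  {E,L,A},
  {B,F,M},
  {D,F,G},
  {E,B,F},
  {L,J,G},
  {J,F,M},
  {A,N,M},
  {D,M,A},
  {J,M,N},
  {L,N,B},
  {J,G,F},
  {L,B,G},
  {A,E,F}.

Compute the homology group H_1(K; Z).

H_1 = Z ⊕ Z_2.

We work with the vertex ordering A < B < D < E < F < G < J < L < M < N. The simplices of K, each written with vertices in increasing order, are:

  0-simplices (10): A, B, D, E, F, G, J, L, M, N
  1-simplices (30): AD, AE, AF, AL, AM, AN, BE, BF, BG, BL, BM, BN, DF, DG, DM, EF, EJ, EL, EN, FG, FJ, FM, GJ, GL, GM, JL, JM, JN, LN, MN
  2-simplices (20): ADF, ADM, AEF, AEL, ALN, AMN, BEF, BEN, BFM, BGL, BGM, BLN, DFG, DGM, EJL, EJN, FGJ, FJM, GJL, JMN

Hence C_0 ≅ Z^10, C_1 ≅ Z^30, C_2 ≅ Z^20.

Boundary ∂_1: C_1 → C_0 maps an edge to its endpoints' difference, ∂[p,q] = q − p.
The 10×30 boundary matrix has rank 9 and Smith normal form diag(1,1,1,1,1,1,1,1,1).

The boundary map ∂_2: C_2 → C_1 acts by ∂[p,q,r] = [q,r] − [p,r] + [p,q]. For instance
  ∂ADM = DM − AM + AD,
  ∂GJL = JL − GL + GJ.
The 30×20 boundary matrix has rank 20 and Smith normal form diag(1,1,1,1,1,1,1,1,1,1,1,1,1,1,1,1,1,1,1,2).

Computing H_k = (kernel of ∂_k) / (image of ∂_{k+1}):

  H_1: rank ker ∂_1 − rank ∂_2 = (30 − 9) − 20 = 1, and ∂_2 has invariant factor 2 > 1, so H_1 ≅ Z ⊕ Z_2.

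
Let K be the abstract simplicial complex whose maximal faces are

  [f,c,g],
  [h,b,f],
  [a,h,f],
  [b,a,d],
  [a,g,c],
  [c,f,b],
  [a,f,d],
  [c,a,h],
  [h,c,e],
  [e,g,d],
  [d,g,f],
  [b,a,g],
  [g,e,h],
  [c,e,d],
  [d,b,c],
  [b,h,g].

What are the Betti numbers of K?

b_0 = 1, b_1 = 2, b_2 = 1.

Fix the vertex order a < b < c < d < e < f < g < h and write every simplex with vertices in increasing order. Then dim K = 2 and the simplices of K are:

  0-simplices (8): a, b, c, d, e, f, g, h
  1-simplices (24): ab, ac, ad, af, ag, ah, bc, bd, bf, bg, bh, cd, ce, cf, cg, ch, de, df, dg, eg, eh, fg, fh, gh
  2-simplices (16): abd, abg, acg, ach, adf, afh, bcd, bcf, bfh, bgh, cde, ceh, cfg, deg, dfg, egh

so the chain groups are C_0 ≅ Z^8, C_1 ≅ Z^24, C_2 ≅ Z^16.

Boundary ∂_1: C_1 → C_0 maps an edge to its endpoints' difference, ∂[p,q] = q − p.
The 8×24 boundary matrix has rank 7 and Smith normal form diag(1,1,1,1,1,1,1).

The boundary map ∂_2: C_2 → C_1 maps a triangle to the signed sum of its edges. For instance
  ∂cfg = fg − cg + cf,
  ∂acg = cg − ag + ac.
As a 24×16 matrix over Z this has rank 15, with invariant factors (1,1,1,1,1,1,1,1,1,1,1,1,1,1,1).

Now H_k = ker ∂_k / im ∂_{k+1}, so:

  H_0: rank C_0 − rank ∂_1 = 8 − 7 = 1, and the invariant factors of ∂_1 are all 1, so H_0 = Z.
  H_1: rank ker ∂_1 − rank ∂_2 = (24 − 7) − 15 = 2, and the invariant factors of ∂_2 are all 1, so H_1 = Z^2.
  H_2: rank ker ∂_2 − rank ∂_3 = (16 − 15) − 0 = 1, and there is no ∂_3, so H_2 = Z.

Hence the Betti numbers are b_0 = 1, b_1 = 2, b_2 = 1.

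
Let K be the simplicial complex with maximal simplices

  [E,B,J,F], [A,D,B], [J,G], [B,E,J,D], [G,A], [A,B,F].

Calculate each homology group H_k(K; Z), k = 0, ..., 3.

Fix the vertex order A < B < D < E < F < G < J and write every simplex with vertices in increasing order. Then dim K = 3 and the simplices of K are:

  0-simplices (7): A, B, D, E, F, G, J
  1-simplices (14): AB, AD, AF, AG, BD, BE, BF, BJ, DE, DJ, EF, EJ, FJ, GJ
  2-simplices (9): ABD, ABF, BDE, BDJ, BEF, BEJ, BFJ, DEJ, EFJ
  3-simplices (2): BDEJ, BEFJ

giving chain groups C_0 ≅ Z^7, C_1 ≅ Z^14, C_2 ≅ Z^9, C_3 ≅ Z^2.

∂_1: C_1 → C_0 is given by ∂[p,q] = [q] − [p]. For instance
  ∂FJ = J − F.
As a 7×14 matrix over Z this has rank 6, with invariant factors (1,1,1,1,1,1).

Boundary ∂_2: C_2 → C_1 acts by ∂[p,q,r] = [q,r] − [p,r] + [p,q]. For instance
  ∂BEJ = EJ − BJ + BE,
  ∂BFJ = FJ − BJ + BF.
The resulting 14×9 matrix has rank 7, and its Smith normal form has invariant factors (1,1,1,1,1,1,1).

∂_3: C_3 → C_2 sends each 3-simplex σ to the alternating sum Σ_i (−1)^i (σ with its i-th vertex removed). For instance
  ∂BEFJ = EFJ − BFJ + BEJ − BEF,
  ∂BDEJ = DEJ − BEJ + BDJ − BDE.
This gives a 9×2 integer matrix of rank 2; reducing to Smith normal form yields diagonal entries (1,1).

Computing H_k = (kernel of ∂_k) / (image of ∂_{k+1}):

  H_0: rank C_0 − rank ∂_1 = 7 − 6 = 1, and the invariant factors of ∂_1 are all 1, so H_0 = Z.
  H_1: rank ker ∂_1 − rank ∂_2 = (14 − 6) − 7 = 1, and the invariant factors of ∂_2 are all 1, so H_1 = Z.
  H_2: rank ker ∂_2 − rank ∂_3 = (9 − 7) − 2 = 0, and the invariant factors of ∂_3 are all 1, so H_2 = 0.
  H_3: rank ker ∂_3 − rank ∂_4 = (2 − 2) − 0 = 0, and there is no ∂_4, so H_3 = 0.

As a check, the Euler characteristic is 7 − 14 + 9 − 2 = 0, which agrees with 1 − 1 + 0 − 0 = 0.

H_0 ≅ Z,  H_1 ≅ Z,  H_2 = 0,  H_3 = 0.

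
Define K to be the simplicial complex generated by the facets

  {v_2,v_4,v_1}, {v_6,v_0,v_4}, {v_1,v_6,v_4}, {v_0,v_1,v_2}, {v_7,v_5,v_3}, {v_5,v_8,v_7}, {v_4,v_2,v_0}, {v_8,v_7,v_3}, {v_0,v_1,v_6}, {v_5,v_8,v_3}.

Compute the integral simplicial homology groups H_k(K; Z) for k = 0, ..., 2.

H_0 = Z^2,  H_1 = 0,  H_2 = Z^2.

We work with the vertex ordering v_0 < v_1 < v_2 < v_3 < v_4 < v_5 < v_6 < v_7 < v_8. The simplices of K, each written with vertices in increasing order, are:

  0-simplices (9): [v_0], [v_1], [v_2], [v_3], [v_4], [v_5], [v_6], [v_7], [v_8]
  1-simplices (15): (15 of them)
  2-simplices (10): [v_0,v_1,v_2], [v_0,v_1,v_6], [v_0,v_2,v_4], [v_0,v_4,v_6], [v_1,v_2,v_4], [v_1,v_4,v_6], [v_3,v_5,v_7], [v_3,v_5,v_8], [v_3,v_7,v_8], [v_5,v_7,v_8]

giving chain groups C_0 ≅ Z^9, C_1 ≅ Z^15, C_2 ≅ Z^10.

∂_1: C_1 → C_0 is given by ∂[p,q] = [q] − [p]. For instance
  ∂[v_3,v_5] = [v_5] − [v_3].
This gives a 9×15 integer matrix of rank 7; reducing to Smith normal form yields diagonal entries (1,1,1,1,1,1,1).

∂_2: C_2 → C_1 acts by ∂[p,q,r] = [q,r] − [p,r] + [p,q]. For instance
  ∂[v_3,v_5,v_7] = [v_5,v_7] − [v_3,v_7] + [v_3,v_5],
  ∂[v_0,v_1,v_2] = [v_1,v_2] − [v_0,v_2] + [v_0,v_1].
This gives a 15×10 integer matrix of rank 8; reducing to Smith normal form yields diagonal entries (1,1,1,1,1,1,1,1).

From H_k ≅ ker(∂_k) / im(∂_{k+1}) we obtain:

  H_0: rank C_0 − rank ∂_1 = 9 − 7 = 2, and the invariant factors of ∂_1 are all 1, so H_0 ≅ Z^2.
  H_1: rank ker ∂_1 − rank ∂_2 = (15 − 7) − 8 = 0, and the invariant factors of ∂_2 are all 1, so H_1 ≅ 0.
  H_2: rank ker ∂_2 − rank ∂_3 = (10 − 8) − 0 = 2, and there is no ∂_3, so H_2 ≅ Z^2.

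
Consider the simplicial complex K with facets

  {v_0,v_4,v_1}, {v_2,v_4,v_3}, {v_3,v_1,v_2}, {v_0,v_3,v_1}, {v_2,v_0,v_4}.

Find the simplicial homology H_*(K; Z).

H_0 ≅ Z,  H_1 ≅ Z,  H_2 = 0.

Fix the vertex order v_0 < v_1 < v_2 < v_3 < v_4 and write every simplex with vertices in increasing order. Then dim K = 2 and the simplices of K are:

  0-simplices (5): [v_0], [v_1], [v_2], [v_3], [v_4]
  1-simplices (10): [v_0,v_1], [v_0,v_2], [v_0,v_3], [v_0,v_4], [v_1,v_2], [v_1,v_3], [v_1,v_4], [v_2,v_3], [v_2,v_4], [v_3,v_4]
  2-simplices (5): [v_0,v_1,v_3], [v_0,v_1,v_4], [v_0,v_2,v_4], [v_1,v_2,v_3], [v_2,v_3,v_4]

so the chain groups are C_0 ≅ Z^5, C_1 ≅ Z^10, C_2 ≅ Z^5.

∂_1: C_1 → C_0 maps an edge to its endpoints' difference, ∂[p,q] = q − p. For instance
  ∂[v_0,v_2] = [v_2] − [v_0].
This gives a 5×10 integer matrix of rank 4; reducing to Smith normal form yields diagonal entries (1,1,1,1).

∂_2: C_2 → C_1 maps a triangle to the signed sum of its edges. For instance
  ∂[v_0,v_2,v_4] = [v_2,v_4] − [v_0,v_4] + [v_0,v_2],
  ∂[v_2,v_3,v_4] = [v_3,v_4] − [v_2,v_4] + [v_2,v_3].
As a 10×5 matrix over Z this has rank 5, with invariant factors (1,1,1,1,1).

From H_k ≅ ker(∂_k) / im(∂_{k+1}) we obtain:

  H_0: rank C_0 − rank ∂_1 = 5 − 4 = 1, and the invariant factors of ∂_1 are all 1, so H_0 = Z.
  H_1: rank ker ∂_1 − rank ∂_2 = (10 − 4) − 5 = 1, and the invariant factors of ∂_2 are all 1, so H_1 = Z.
  H_2: rank ker ∂_2 − rank ∂_3 = (5 − 5) − 0 = 0, and there is no ∂_3, so H_2 = 0.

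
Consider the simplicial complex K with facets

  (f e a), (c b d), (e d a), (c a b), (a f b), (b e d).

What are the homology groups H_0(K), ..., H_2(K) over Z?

K has 6 vertices, 12 edges, 6 triangles.
rank ∂_0 = 0, rank ∂_1 = 5 ⇒ b_0 = 6 − 0 − 5 = 1; all invariant factors of ∂_1 are 1 so no torsion. So H_0 = Z.
rank ∂_1 = 5, rank ∂_2 = 6 ⇒ b_1 = 12 − 5 − 6 = 1; all invariant factors of ∂_2 are 1 so no torsion. So H_1 = Z.
rank ∂_2 = 6, rank ∂_3 = 0 ⇒ b_2 = 6 − 6 − 0 = 0. So H_2 = 0.

H_0 ≅ Z,  H_1 ≅ Z,  H_2 = 0.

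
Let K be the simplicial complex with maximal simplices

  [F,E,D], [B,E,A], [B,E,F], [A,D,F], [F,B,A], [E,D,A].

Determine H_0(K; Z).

Order the vertices as A < B < D < E < F. Listing each simplex with vertices in this order, K has dimension 2 with simplices:

  0-simplices (5): A, B, D, E, F
  1-simplices (9): AB, AD, AE, AF, BE, BF, DE, DF, EF
  2-simplices (6): ABE, ABF, ADE, ADF, BEF, DEF

Hence C_0 ≅ Z^5, C_1 ≅ Z^9, C_2 ≅ Z^6.

The boundary map ∂_1: C_1 → C_0 is given by ∂[p,q] = [q] − [p].
As a 5×9 matrix over Z this has rank 4, with invariant factors (1,1,1,1).

The boundary map ∂_2: C_2 → C_1 acts by ∂[p,q,r] = [q,r] − [p,r] + [p,q]. For instance
  ∂ABF = BF − AF + AB,
  ∂ABE = BE − AE + AB.
The 9×6 boundary matrix has rank 5 and Smith normal form diag(1,1,1,1,1).

From H_k ≅ ker(∂_k) / im(∂_{k+1}) we obtain:

  H_0: rank C_0 − rank ∂_1 = 5 − 4 = 1, and the invariant factors of ∂_1 are all 1, so H_0 = Z.

H_0 ≅ Z.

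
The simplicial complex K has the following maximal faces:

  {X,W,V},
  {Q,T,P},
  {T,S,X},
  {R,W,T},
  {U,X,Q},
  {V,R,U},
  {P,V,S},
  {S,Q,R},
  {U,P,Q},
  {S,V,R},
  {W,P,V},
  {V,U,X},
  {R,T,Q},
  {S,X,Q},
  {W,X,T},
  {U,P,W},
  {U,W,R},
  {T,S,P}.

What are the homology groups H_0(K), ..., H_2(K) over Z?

H_0 ≅ Z,  H_1 ≅ Z ⊕ Z/2,  H_2 = 0.

Order the vertices as P < Q < R < S < T < U < V < W < X. Listing each simplex with vertices in this order, K has dimension 2 with simplices:

  0-simplices (9): P, Q, R, S, T, U, V, W, X
  1-simplices (27): PQ, PS, PT, PU, PV, PW, QR, QS, QT, QU, QX, RS, RT, RU, RV, RW, ST, SV, SX, TW, TX, UV, UW, UX, VW, VX, WX
  2-simplices (18): PQT, PQU, PST, PSV, PUW, PVW, QRS, QRT, QSX, QUX, RSV, RTW, RUV, RUW, STX, TWX, UVX, VWX

giving chain groups C_0 ≅ Z^9, C_1 ≅ Z^27, C_2 ≅ Z^18.

The boundary map ∂_1: C_1 → C_0 sends each edge [p,q] (with p < q) to q − p. For instance
  ∂QT = T − Q.
This gives a 9×27 integer matrix of rank 8; reducing to Smith normal form yields diagonal entries (1,1,1,1,1,1,1,1).

∂_2: C_2 → C_1 maps a triangle to the signed sum of its edges. For instance
  ∂TWX = WX − TX + TW,
  ∂RTW = TW − RW + RT.
The resulting 27×18 matrix has rank 18, and its Smith normal form has invariant factors (1,1,1,1,1,1,1,1,1,1,1,1,1,1,1,1,1,2).

From H_k ≅ ker(∂_k) / im(∂_{k+1}) we obtain:

  H_0: rank C_0 − rank ∂_1 = 9 − 8 = 1, and the invariant factors of ∂_1 are all 1, so H_0 = Z.
  H_1: rank ker ∂_1 − rank ∂_2 = (27 − 8) − 18 = 1, and ∂_2 has invariant factor 2 > 1, so H_1 = Z ⊕ Z/2.
  H_2: rank ker ∂_2 − rank ∂_3 = (18 − 18) − 0 = 0, and there is no ∂_3, so H_2 = 0.

(K is a triangulation of the Klein bottle.)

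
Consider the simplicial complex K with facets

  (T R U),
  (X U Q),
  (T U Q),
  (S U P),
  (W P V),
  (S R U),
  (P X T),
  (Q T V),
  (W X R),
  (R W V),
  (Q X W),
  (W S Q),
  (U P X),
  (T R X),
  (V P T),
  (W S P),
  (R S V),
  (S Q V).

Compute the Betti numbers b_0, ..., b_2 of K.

b_0 = 1, b_1 = 1, b_2 = 0.

We work with the vertex ordering P < Q < R < S < T < U < V < W < X. The simplices of K, each written with vertices in increasing order, are:

  0-simplices (9): P, Q, R, S, T, U, V, W, X
  1-simplices (27): PS, PT, PU, PV, PW, PX, QS, QT, QU, QV, QW, QX, RS, RT, RU, RV, RW, RX, SU, SV, SW, TU, TV, TX, UX, VW, WX
  2-simplices (18): PSU, PSW, PTV, PTX, PUX, PVW, QSV, QSW, QTU, QTV, QUX, QWX, RSU, RSV, RTU, RTX, RVW, RWX

giving chain groups C_0 ≅ Z^9, C_1 ≅ Z^27, C_2 ≅ Z^18.

∂_1: C_1 → C_0 sends each edge [p,q] (with p < q) to q − p.
As a 9×27 matrix over Z this has rank 8, with invariant factors (1,1,1,1,1,1,1,1).

The boundary map ∂_2: C_2 → C_1 maps a triangle to the signed sum of its edges. For instance
  ∂QTV = TV − QV + QT,
  ∂PSW = SW − PW + PS.
The resulting 27×18 matrix has rank 18, and its Smith normal form has invariant factors (1,1,1,1,1,1,1,1,1,1,1,1,1,1,1,1,1,2).

Reading off H_k = ker ∂_k / im ∂_{k+1}:

  H_0: rank C_0 − rank ∂_1 = 9 − 8 = 1, and the invariant factors of ∂_1 are all 1, so H_0 ≅ Z.
  H_1: rank ker ∂_1 − rank ∂_2 = (27 − 8) − 18 = 1, and ∂_2 has invariant factor 2 > 1, so H_1 ≅ Z × Z/2.
  H_2: rank ker ∂_2 − rank ∂_3 = (18 − 18) − 0 = 0, and there is no ∂_3, so H_2 ≅ 0.

Hence the Betti numbers are b_0 = 1, b_1 = 1, b_2 = 0.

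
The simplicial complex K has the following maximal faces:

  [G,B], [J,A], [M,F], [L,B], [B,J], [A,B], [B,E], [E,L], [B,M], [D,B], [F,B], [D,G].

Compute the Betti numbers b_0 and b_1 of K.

b_0 = 1, b_1 = 4.

Take the total order A < B < D < E < F < G < J < L < M on the vertex set. Then K (dimension 1) consists of the simplices:

  0-simplices (9): A, B, D, E, F, G, J, L, M
  1-simplices (12): AB, AJ, BD, BE, BF, BG, BJ, BL, BM, DG, EL, FM

Hence C_0 ≅ Z^9, C_1 ≅ Z^12.

The boundary map ∂_1: C_1 → C_0 is given by ∂[p,q] = [q] − [p].
The resulting 9×12 matrix has rank 8, and its Smith normal form has invariant factors (1,1,1,1,1,1,1,1).

Computing H_k = (kernel of ∂_k) / (image of ∂_{k+1}):

  H_0: rank C_0 − rank ∂_1 = 9 − 8 = 1, and the invariant factors of ∂_1 are all 1, so H_0 ≅ Z.
  H_1: rank ker ∂_1 − rank ∂_2 = (12 − 8) − 0 = 4, and there is no ∂_2, so H_1 ≅ Z^4.

As a check, the Euler characteristic is 9 − 12 = -3, which agrees with 1 − 4 = -3.

Hence the Betti numbers are b_0 = 1, b_1 = 4.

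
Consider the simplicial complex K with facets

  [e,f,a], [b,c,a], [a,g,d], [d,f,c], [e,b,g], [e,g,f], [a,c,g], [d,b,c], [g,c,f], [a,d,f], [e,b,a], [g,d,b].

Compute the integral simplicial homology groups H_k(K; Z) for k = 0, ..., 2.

Take the total order a < b < c < d < e < f < g on the vertex set. Then K (dimension 2) consists of the simplices:

  0-simplices (7): a, b, c, d, e, f, g
  1-simplices (18): ab, ac, ad, ae, af, ag, bc, bd, be, bg, cd, cf, cg, df, dg, ef, eg, fg
  2-simplices (12): abc, abe, acg, adf, adg, aef, bcd, bdg, beg, cdf, cfg, efg

so the chain groups are C_0 ≅ Z^7, C_1 ≅ Z^18, C_2 ≅ Z^12.

∂_1: C_1 → C_0 sends each edge [p,q] (with p < q) to q − p.
As a 7×18 matrix over Z this has rank 6, with invariant factors (1,1,1,1,1,1).

Boundary ∂_2: C_2 → C_1 maps a triangle to the signed sum of its edges. For instance
  ∂aef = ef − af + ae,
  ∂abc = bc − ac + ab.
This gives a 18×12 integer matrix of rank 12; reducing to Smith normal form yields diagonal entries (1,1,1,1,1,1,1,1,1,1,1,2).

From H_k ≅ ker(∂_k) / im(∂_{k+1}) we obtain:

  H_0: rank C_0 − rank ∂_1 = 7 − 6 = 1, and the invariant factors of ∂_1 are all 1, so H_0 ≅ Z.
  H_1: rank ker ∂_1 − rank ∂_2 = (18 − 6) − 12 = 0, and ∂_2 has invariant factor 2 > 1, so H_1 ≅ Z_2.
  H_2: rank ker ∂_2 − rank ∂_3 = (12 − 12) − 0 = 0, and there is no ∂_3, so H_2 ≅ 0.

(K is a triangulation of the real projective plane RP^2.)

H_0 = Z,  H_1 = Z_2,  H_2 = 0.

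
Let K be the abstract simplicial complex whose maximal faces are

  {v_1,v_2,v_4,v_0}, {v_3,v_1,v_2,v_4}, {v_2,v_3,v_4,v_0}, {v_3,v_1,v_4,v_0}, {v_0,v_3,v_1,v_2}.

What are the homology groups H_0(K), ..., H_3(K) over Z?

H_0 = Z,  H_1 = 0,  H_2 = 0,  H_3 = Z.

K has 5 vertices, 10 edges, 10 triangles, 5 3-simplices.
rank ∂_0 = 0, rank ∂_1 = 4 ⇒ b_0 = 5 − 0 − 4 = 1; all invariant factors of ∂_1 are 1 so no torsion. So H_0 ≅ Z.
rank ∂_1 = 4, rank ∂_2 = 6 ⇒ b_1 = 10 − 4 − 6 = 0; all invariant factors of ∂_2 are 1 so no torsion. So H_1 ≅ 0.
rank ∂_2 = 6, rank ∂_3 = 4 ⇒ b_2 = 10 − 6 − 4 = 0; all invariant factors of ∂_3 are 1 so no torsion. So H_2 ≅ 0.
rank ∂_3 = 4, rank ∂_4 = 0 ⇒ b_3 = 5 − 4 − 0 = 1. So H_3 ≅ Z.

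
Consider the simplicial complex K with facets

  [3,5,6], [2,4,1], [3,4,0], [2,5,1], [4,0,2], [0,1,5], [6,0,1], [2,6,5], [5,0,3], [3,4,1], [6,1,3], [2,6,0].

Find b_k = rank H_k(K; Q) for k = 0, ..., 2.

We work with the vertex ordering 0 < 1 < 2 < 3 < 4 < 5 < 6. The simplices of K, each written with vertices in increasing order, are:

  0-simplices (7): [0], [1], [2], [3], [4], [5], [6]
  1-simplices (18): [0,1], [0,2], [0,3], [0,4], [0,5], [0,6], [1,2], [1,3], [1,4], [1,5], [1,6], [2,4], [2,5], [2,6], [3,4], [3,5], [3,6], [5,6]
  2-simplices (12): [0,1,5], [0,1,6], [0,2,4], [0,2,6], [0,3,4], [0,3,5], [1,2,4], [1,2,5], [1,3,4], [1,3,6], [2,5,6], [3,5,6]

giving chain groups C_0 ≅ Z^7, C_1 ≅ Z^18, C_2 ≅ Z^12.

∂_1: C_1 → C_0 sends each edge [p,q] (with p < q) to q − p. For instance
  ∂[3,6] = [6] − [3].
As a 7×18 matrix over Z this has rank 6, with invariant factors (1,1,1,1,1,1).

∂_2: C_2 → C_1 maps a triangle to the signed sum of its edges. For instance
  ∂[0,2,4] = [2,4] − [0,4] + [0,2],
  ∂[1,3,4] = [3,4] − [1,4] + [1,3].
As a 18×12 matrix over Z this has rank 12, with invariant factors (1,1,1,1,1,1,1,1,1,1,1,2).

Now H_k = ker ∂_k / im ∂_{k+1}, so:

  H_0: rank C_0 − rank ∂_1 = 7 − 6 = 1, and the invariant factors of ∂_1 are all 1, so H_0 = Z.
  H_1: rank ker ∂_1 − rank ∂_2 = (18 − 6) − 12 = 0, and ∂_2 has invariant factor 2 > 1, so H_1 = Z/2.
  H_2: rank ker ∂_2 − rank ∂_3 = (12 − 12) − 0 = 0, and there is no ∂_3, so H_2 = 0.

Hence the Betti numbers are b_0 = 1, b_1 = 0, b_2 = 0.

b_0 = 1, b_1 = 0, b_2 = 0.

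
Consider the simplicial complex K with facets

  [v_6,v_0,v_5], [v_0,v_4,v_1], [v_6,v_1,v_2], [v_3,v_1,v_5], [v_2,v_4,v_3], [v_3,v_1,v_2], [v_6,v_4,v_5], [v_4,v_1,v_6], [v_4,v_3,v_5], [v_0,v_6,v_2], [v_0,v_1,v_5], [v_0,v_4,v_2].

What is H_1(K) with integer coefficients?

H_1 ≅ Z/2.

K has 7 vertices, 18 edges, 12 triangles.
rank ∂_1 = 6, rank ∂_2 = 12 ⇒ b_1 = 18 − 6 − 12 = 0; ∂_2 has invariant factor(s) [2] giving torsion. So H_1 ≅ Z/2.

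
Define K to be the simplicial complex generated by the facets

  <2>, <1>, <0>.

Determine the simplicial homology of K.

H_0 ≅ Z^3.

Take the total order 0 < 1 < 2 on the vertex set. Then K (dimension 0) consists of the simplices:

  0-simplices (3): [0], [1], [2]

giving chain groups C_0 ≅ Z^3.

From H_k ≅ ker(∂_k) / im(∂_{k+1}) we obtain:

  H_0: rank C_0 − rank ∂_1 = 3 − 0 = 3, and there is no ∂_1, so H_0 ≅ Z^3.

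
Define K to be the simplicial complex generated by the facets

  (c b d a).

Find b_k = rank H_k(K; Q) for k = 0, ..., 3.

K has 4 vertices, 6 edges, 4 triangles, 1 3-simplex.
rank ∂_0 = 0, rank ∂_1 = 3 ⇒ b_0 = 4 − 0 − 3 = 1; all invariant factors of ∂_1 are 1 so no torsion. So H_0 ≅ Z.
rank ∂_1 = 3, rank ∂_2 = 3 ⇒ b_1 = 6 − 3 − 3 = 0; all invariant factors of ∂_2 are 1 so no torsion. So H_1 ≅ 0.
rank ∂_2 = 3, rank ∂_3 = 1 ⇒ b_2 = 4 − 3 − 1 = 0; all invariant factors of ∂_3 are 1 so no torsion. So H_2 ≅ 0.
rank ∂_3 = 1, rank ∂_4 = 0 ⇒ b_3 = 1 − 1 − 0 = 0. So H_3 ≅ 0.

b_0 = 1, b_1 = 0, b_2 = 0, b_3 = 0.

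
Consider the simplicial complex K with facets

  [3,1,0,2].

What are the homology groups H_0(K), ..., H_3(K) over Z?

Order the vertices as 0 < 1 < 2 < 3. Listing each simplex with vertices in this order, K has dimension 3 with simplices:

  0-simplices (4): [0], [1], [2], [3]
  1-simplices (6): [0,1], [0,2], [0,3], [1,2], [1,3], [2,3]
  2-simplices (4): [0,1,2], [0,1,3], [0,2,3], [1,2,3]
  3-simplices (1): [0,1,2,3]

giving chain groups C_0 ≅ Z^4, C_1 ≅ Z^6, C_2 ≅ Z^4, C_3 ≅ Z^1.

∂_1: C_1 → C_0 is given by ∂[p,q] = [q] − [p]. For instance
  ∂[2,3] = [3] − [2].
As a 4×6 matrix over Z this has rank 3, with invariant factors (1,1,1).

The boundary map ∂_2: C_2 → C_1 acts by ∂[p,q,r] = [q,r] − [p,r] + [p,q]. For instance
  ∂[0,1,2] = [1,2] − [0,2] + [0,1],
  ∂[1,2,3] = [2,3] − [1,3] + [1,2].
The 6×4 boundary matrix has rank 3 and Smith normal form diag(1,1,1).

∂_3: C_3 → C_2 sends each 3-simplex σ to the alternating sum Σ_i (−1)^i (σ with its i-th vertex removed). For instance
  ∂[0,1,2,3] = [1,2,3] − [0,2,3] + [0,1,3] − [0,1,2].
The resulting 4×1 matrix has rank 1, and its Smith normal form has invariant factors (1).

Computing H_k = (kernel of ∂_k) / (image of ∂_{k+1}):

  H_0: rank C_0 − rank ∂_1 = 4 − 3 = 1, and the invariant factors of ∂_1 are all 1, so H_0 = Z.
  H_1: rank ker ∂_1 − rank ∂_2 = (6 − 3) − 3 = 0, and the invariant factors of ∂_2 are all 1, so H_1 = 0.
  H_2: rank ker ∂_2 − rank ∂_3 = (4 − 3) − 1 = 0, and the invariant factors of ∂_3 are all 1, so H_2 = 0.
  H_3: rank ker ∂_3 − rank ∂_4 = (1 − 1) − 0 = 0, and there is no ∂_4, so H_3 = 0.

As a check, the Euler characteristic is 4 − 6 + 4 − 1 = 1, which agrees with 1 − 0 + 0 − 0 = 1.

H_0 ≅ Z,  H_1 = 0,  H_2 = 0,  H_3 = 0.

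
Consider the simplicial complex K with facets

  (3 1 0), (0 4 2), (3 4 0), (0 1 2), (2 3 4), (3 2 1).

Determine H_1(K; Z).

H_1 ≅ 0.

Order the vertices as 0 < 1 < 2 < 3 < 4. Listing each simplex with vertices in this order, K has dimension 2 with simplices:

  0-simplices (5): [0], [1], [2], [3], [4]
  1-simplices (9): [0,1], [0,2], [0,3], [0,4], [1,2], [1,3], [2,3], [2,4], [3,4]
  2-simplices (6): [0,1,2], [0,1,3], [0,2,4], [0,3,4], [1,2,3], [2,3,4]

so the chain groups are C_0 ≅ Z^5, C_1 ≅ Z^9, C_2 ≅ Z^6.

∂_1: C_1 → C_0 is given by ∂[p,q] = [q] − [p].
The 5×9 boundary matrix has rank 4 and Smith normal form diag(1,1,1,1).

∂_2: C_2 → C_1 maps a triangle to the signed sum of its edges. For instance
  ∂[0,1,2] = [1,2] − [0,2] + [0,1],
  ∂[1,2,3] = [2,3] − [1,3] + [1,2].
As a 9×6 matrix over Z this has rank 5, with invariant factors (1,1,1,1,1).

From H_k ≅ ker(∂_k) / im(∂_{k+1}) we obtain:

  H_1: rank ker ∂_1 − rank ∂_2 = (9 − 4) − 5 = 0, and the invariant factors of ∂_2 are all 1, so H_1 = 0.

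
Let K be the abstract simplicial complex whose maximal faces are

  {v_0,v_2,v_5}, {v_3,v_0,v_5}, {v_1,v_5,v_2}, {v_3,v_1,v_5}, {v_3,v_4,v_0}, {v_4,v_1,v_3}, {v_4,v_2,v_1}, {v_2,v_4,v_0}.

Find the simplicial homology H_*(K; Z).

K has 6 vertices, 12 edges, 8 triangles.
rank ∂_0 = 0, rank ∂_1 = 5 ⇒ b_0 = 6 − 0 − 5 = 1; all invariant factors of ∂_1 are 1 so no torsion. So H_0 = Z.
rank ∂_1 = 5, rank ∂_2 = 7 ⇒ b_1 = 12 − 5 − 7 = 0; all invariant factors of ∂_2 are 1 so no torsion. So H_1 = 0.
rank ∂_2 = 7, rank ∂_3 = 0 ⇒ b_2 = 8 − 7 − 0 = 1. So H_2 = Z.

H_0 = Z,  H_1 = 0,  H_2 = Z.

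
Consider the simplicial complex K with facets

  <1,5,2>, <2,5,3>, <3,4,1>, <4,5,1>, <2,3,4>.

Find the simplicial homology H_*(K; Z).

H_0 = Z,  H_1 = Z,  H_2 = 0.

Take the total order 1 < 2 < 3 < 4 < 5 on the vertex set. Then K (dimension 2) consists of the simplices:

  0-simplices (5): [1], [2], [3], [4], [5]
  1-simplices (10): [1,2], [1,3], [1,4], [1,5], [2,3], [2,4], [2,5], [3,4], [3,5], [4,5]
  2-simplices (5): [1,2,5], [1,3,4], [1,4,5], [2,3,4], [2,3,5]

Hence C_0 ≅ Z^5, C_1 ≅ Z^10, C_2 ≅ Z^5.

The boundary map ∂_1: C_1 → C_0 maps an edge to its endpoints' difference, ∂[p,q] = q − p.
This gives a 5×10 integer matrix of rank 4; reducing to Smith normal form yields diagonal entries (1,1,1,1).

The boundary map ∂_2: C_2 → C_1 sends each 2-simplex [p,q,r] to [q,r] − [p,r] + [p,q]. For instance
  ∂[1,4,5] = [4,5] − [1,5] + [1,4],
  ∂[1,2,5] = [2,5] − [1,5] + [1,2].
The resulting 10×5 matrix has rank 5, and its Smith normal form has invariant factors (1,1,1,1,1).

Now H_k = ker ∂_k / im ∂_{k+1}, so:

  H_0: rank C_0 − rank ∂_1 = 5 − 4 = 1, and the invariant factors of ∂_1 are all 1, so H_0 ≅ Z.
  H_1: rank ker ∂_1 − rank ∂_2 = (10 − 4) − 5 = 1, and the invariant factors of ∂_2 are all 1, so H_1 ≅ Z.
  H_2: rank ker ∂_2 − rank ∂_3 = (5 − 5) − 0 = 0, and there is no ∂_3, so H_2 ≅ 0.

As a check, the Euler characteristic is 5 − 10 + 5 = 0, which agrees with 1 − 1 + 0 = 0.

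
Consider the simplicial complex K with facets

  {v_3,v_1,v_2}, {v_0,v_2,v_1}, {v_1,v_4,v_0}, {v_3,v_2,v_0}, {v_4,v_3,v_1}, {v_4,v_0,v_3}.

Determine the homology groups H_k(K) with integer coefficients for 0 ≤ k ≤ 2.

Fix the vertex order v_0 < v_1 < v_2 < v_3 < v_4 and write every simplex with vertices in increasing order. Then dim K = 2 and the simplices of K are:

  0-simplices (5): [v_0], [v_1], [v_2], [v_3], [v_4]
  1-simplices (9): [v_0,v_1], [v_0,v_2], [v_0,v_3], [v_0,v_4], [v_1,v_2], [v_1,v_3], [v_1,v_4], [v_2,v_3], [v_3,v_4]
  2-simplices (6): [v_0,v_1,v_2], [v_0,v_1,v_4], [v_0,v_2,v_3], [v_0,v_3,v_4], [v_1,v_2,v_3], [v_1,v_3,v_4]

giving chain groups C_0 ≅ Z^5, C_1 ≅ Z^9, C_2 ≅ Z^6.

∂_1: C_1 → C_0 is given by ∂[p,q] = [q] − [p].
As a 5×9 matrix over Z this has rank 4, with invariant factors (1,1,1,1).

The boundary map ∂_2: C_2 → C_1 sends each 2-simplex [p,q,r] to [q,r] − [p,r] + [p,q]. For instance
  ∂[v_1,v_3,v_4] = [v_3,v_4] − [v_1,v_4] + [v_1,v_3],
  ∂[v_0,v_1,v_4] = [v_1,v_4] − [v_0,v_4] + [v_0,v_1].
The resulting 9×6 matrix has rank 5, and its Smith normal form has invariant factors (1,1,1,1,1).

Computing H_k = (kernel of ∂_k) / (image of ∂_{k+1}):

  H_0: rank C_0 − rank ∂_1 = 5 − 4 = 1, and the invariant factors of ∂_1 are all 1, so H_0 ≅ Z.
  H_1: rank ker ∂_1 − rank ∂_2 = (9 − 4) − 5 = 0, and the invariant factors of ∂_2 are all 1, so H_1 ≅ 0.
  H_2: rank ker ∂_2 − rank ∂_3 = (6 − 5) − 0 = 1, and there is no ∂_3, so H_2 ≅ Z.

As a check, the Euler characteristic is 5 − 9 + 6 = 2, which agrees with 1 − 0 + 1 = 2.

H_0 = Z,  H_1 = 0,  H_2 = Z.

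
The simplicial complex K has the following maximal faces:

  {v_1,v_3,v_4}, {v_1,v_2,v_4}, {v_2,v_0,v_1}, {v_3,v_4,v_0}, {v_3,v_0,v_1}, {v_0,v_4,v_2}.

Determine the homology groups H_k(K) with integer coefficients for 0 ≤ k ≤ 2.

H_0 = Z,  H_1 = 0,  H_2 = Z.

Order the vertices as v_0 < v_1 < v_2 < v_3 < v_4. Listing each simplex with vertices in this order, K has dimension 2 with simplices:

  0-simplices (5): [v_0], [v_1], [v_2], [v_3], [v_4]
  1-simplices (9): [v_0,v_1], [v_0,v_2], [v_0,v_3], [v_0,v_4], [v_1,v_2], [v_1,v_3], [v_1,v_4], [v_2,v_4], [v_3,v_4]
  2-simplices (6): [v_0,v_1,v_2], [v_0,v_1,v_3], [v_0,v_2,v_4], [v_0,v_3,v_4], [v_1,v_2,v_4], [v_1,v_3,v_4]

Hence C_0 ≅ Z^5, C_1 ≅ Z^9, C_2 ≅ Z^6.

The boundary map ∂_1: C_1 → C_0 sends each edge [p,q] (with p < q) to q − p.
As a 5×9 matrix over Z this has rank 4, with invariant factors (1,1,1,1).

∂_2: C_2 → C_1 sends each 2-simplex [p,q,r] to [q,r] − [p,r] + [p,q]. For instance
  ∂[v_0,v_3,v_4] = [v_3,v_4] − [v_0,v_4] + [v_0,v_3],
  ∂[v_0,v_1,v_3] = [v_1,v_3] − [v_0,v_3] + [v_0,v_1].
As a 9×6 matrix over Z this has rank 5, with invariant factors (1,1,1,1,1).

Now H_k = ker ∂_k / im ∂_{k+1}, so:

  H_0: rank C_0 − rank ∂_1 = 5 − 4 = 1, and the invariant factors of ∂_1 are all 1, so H_0 = Z.
  H_1: rank ker ∂_1 − rank ∂_2 = (9 − 4) − 5 = 0, and the invariant factors of ∂_2 are all 1, so H_1 = 0.
  H_2: rank ker ∂_2 − rank ∂_3 = (6 − 5) − 0 = 1, and there is no ∂_3, so H_2 = Z.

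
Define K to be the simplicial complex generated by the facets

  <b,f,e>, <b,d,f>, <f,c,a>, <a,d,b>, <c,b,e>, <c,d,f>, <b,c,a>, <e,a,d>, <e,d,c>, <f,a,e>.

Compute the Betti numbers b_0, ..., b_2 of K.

We work with the vertex ordering a < b < c < d < e < f. The simplices of K, each written with vertices in increasing order, are:

  0-simplices (6): a, b, c, d, e, f
  1-simplices (15): ab, ac, ad, ae, af, bc, bd, be, bf, cd, ce, cf, de, df, ef
  2-simplices (10): abc, abd, acf, ade, aef, bce, bdf, bef, cde, cdf

so the chain groups are C_0 ≅ Z^6, C_1 ≅ Z^15, C_2 ≅ Z^10.

The boundary map ∂_1: C_1 → C_0 maps an edge to its endpoints' difference, ∂[p,q] = q − p.
As a 6×15 matrix over Z this has rank 5, with invariant factors (1,1,1,1,1).

∂_2: C_2 → C_1 acts by ∂[p,q,r] = [q,r] − [p,r] + [p,q]. For instance
  ∂bef = ef − bf + be,
  ∂ade = de − ae + ad.
This gives a 15×10 integer matrix of rank 10; reducing to Smith normal form yields diagonal entries (1,1,1,1,1,1,1,1,1,2).

From H_k ≅ ker(∂_k) / im(∂_{k+1}) we obtain:

  H_0: rank C_0 − rank ∂_1 = 6 − 5 = 1, and the invariant factors of ∂_1 are all 1, so H_0 = Z.
  H_1: rank ker ∂_1 − rank ∂_2 = (15 − 5) − 10 = 0, and ∂_2 has invariant factor 2 > 1, so H_1 = Z/2.
  H_2: rank ker ∂_2 − rank ∂_3 = (10 − 10) − 0 = 0, and there is no ∂_3, so H_2 = 0.

Hence the Betti numbers are b_0 = 1, b_1 = 0, b_2 = 0.

b_0 = 1, b_1 = 0, b_2 = 0.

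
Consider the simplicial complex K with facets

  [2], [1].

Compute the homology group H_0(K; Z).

Take the total order 1 < 2 on the vertex set. Then K (dimension 0) consists of the simplices:

  0-simplices (2): [1], [2]

Hence C_0 ≅ Z^2.

From H_k ≅ ker(∂_k) / im(∂_{k+1}) we obtain:

  H_0: rank C_0 − rank ∂_1 = 2 − 0 = 2, and there is no ∂_1, so H_0 = Z^2.

(K is a triangulation of a set of 2 points.)

H_0 = Z^2.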